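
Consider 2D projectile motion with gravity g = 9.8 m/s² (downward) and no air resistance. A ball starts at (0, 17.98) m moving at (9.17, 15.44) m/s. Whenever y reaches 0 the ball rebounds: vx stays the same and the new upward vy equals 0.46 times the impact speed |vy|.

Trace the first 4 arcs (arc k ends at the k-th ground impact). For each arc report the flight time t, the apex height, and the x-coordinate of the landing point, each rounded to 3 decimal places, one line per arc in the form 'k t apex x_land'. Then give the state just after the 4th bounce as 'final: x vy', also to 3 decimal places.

Arc 1: start y=17.980, vy=15.440 → t=4.056, apex=30.143, x_land=37.191, impact vy=-24.306
  bounce: vy ← 0.46·24.306 = 11.181
Arc 2: start y=0.000, vy=11.181 → t=2.282, apex=6.378, x_land=58.116, impact vy=-11.181
  bounce: vy ← 0.46·11.181 = 5.143
Arc 3: start y=0.000, vy=5.143 → t=1.050, apex=1.350, x_land=67.741, impact vy=-5.143
  bounce: vy ← 0.46·5.143 = 2.366
Arc 4: start y=0.000, vy=2.366 → t=0.483, apex=0.286, x_land=72.168, impact vy=-2.366
  bounce: vy ← 0.46·2.366 = 1.088

1 4.056 30.143 37.191
2 2.282 6.378 58.116
3 1.050 1.350 67.741
4 0.483 0.286 72.168
final: 72.168 1.088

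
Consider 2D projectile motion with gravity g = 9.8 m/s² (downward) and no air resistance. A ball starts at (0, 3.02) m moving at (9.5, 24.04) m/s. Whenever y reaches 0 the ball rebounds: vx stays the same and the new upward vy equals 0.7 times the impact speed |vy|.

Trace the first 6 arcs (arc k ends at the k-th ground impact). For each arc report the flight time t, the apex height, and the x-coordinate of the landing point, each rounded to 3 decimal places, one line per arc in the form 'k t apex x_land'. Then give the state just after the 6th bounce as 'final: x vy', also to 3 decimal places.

1 5.029 32.506 47.773
2 3.606 15.928 82.028
3 2.524 7.805 106.007
4 1.767 3.824 122.793
5 1.237 1.874 134.542
6 0.866 0.918 142.767
final: 142.767 2.970

Arc 1: start y=3.020, vy=24.040 → t=5.029, apex=32.506, x_land=47.773, impact vy=-25.241
  bounce: vy ← 0.7·25.241 = 17.669
Arc 2: start y=0.000, vy=17.669 → t=3.606, apex=15.928, x_land=82.028, impact vy=-17.669
  bounce: vy ← 0.7·17.669 = 12.368
Arc 3: start y=0.000, vy=12.368 → t=2.524, apex=7.805, x_land=106.007, impact vy=-12.368
  bounce: vy ← 0.7·12.368 = 8.658
Arc 4: start y=0.000, vy=8.658 → t=1.767, apex=3.824, x_land=122.793, impact vy=-8.658
  bounce: vy ← 0.7·8.658 = 6.060
Arc 5: start y=0.000, vy=6.060 → t=1.237, apex=1.874, x_land=134.542, impact vy=-6.060
  bounce: vy ← 0.7·6.060 = 4.242
Arc 6: start y=0.000, vy=4.242 → t=0.866, apex=0.918, x_land=142.767, impact vy=-4.242
  bounce: vy ← 0.7·4.242 = 2.970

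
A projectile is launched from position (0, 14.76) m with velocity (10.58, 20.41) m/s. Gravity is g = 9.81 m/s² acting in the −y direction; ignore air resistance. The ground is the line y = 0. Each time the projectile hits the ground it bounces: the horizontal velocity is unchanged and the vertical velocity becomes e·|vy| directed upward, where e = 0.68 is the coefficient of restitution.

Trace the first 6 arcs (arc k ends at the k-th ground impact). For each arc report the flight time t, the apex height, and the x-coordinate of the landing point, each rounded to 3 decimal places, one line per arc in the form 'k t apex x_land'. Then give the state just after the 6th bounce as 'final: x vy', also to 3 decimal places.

1 4.789 35.992 50.671
2 3.684 16.643 89.648
3 2.505 7.696 116.153
4 1.703 3.558 134.176
5 1.158 1.645 146.431
6 0.788 0.761 154.765
final: 154.765 2.627

Arc 1: start y=14.760, vy=20.410 → t=4.789, apex=35.992, x_land=50.671, impact vy=-26.574
  bounce: vy ← 0.68·26.574 = 18.070
Arc 2: start y=0.000, vy=18.070 → t=3.684, apex=16.643, x_land=89.648, impact vy=-18.070
  bounce: vy ← 0.68·18.070 = 12.288
Arc 3: start y=0.000, vy=12.288 → t=2.505, apex=7.696, x_land=116.153, impact vy=-12.288
  bounce: vy ← 0.68·12.288 = 8.356
Arc 4: start y=0.000, vy=8.356 → t=1.703, apex=3.558, x_land=134.176, impact vy=-8.356
  bounce: vy ← 0.68·8.356 = 5.682
Arc 5: start y=0.000, vy=5.682 → t=1.158, apex=1.645, x_land=146.431, impact vy=-5.682
  bounce: vy ← 0.68·5.682 = 3.864
Arc 6: start y=0.000, vy=3.864 → t=0.788, apex=0.761, x_land=154.765, impact vy=-3.864
  bounce: vy ← 0.68·3.864 = 2.627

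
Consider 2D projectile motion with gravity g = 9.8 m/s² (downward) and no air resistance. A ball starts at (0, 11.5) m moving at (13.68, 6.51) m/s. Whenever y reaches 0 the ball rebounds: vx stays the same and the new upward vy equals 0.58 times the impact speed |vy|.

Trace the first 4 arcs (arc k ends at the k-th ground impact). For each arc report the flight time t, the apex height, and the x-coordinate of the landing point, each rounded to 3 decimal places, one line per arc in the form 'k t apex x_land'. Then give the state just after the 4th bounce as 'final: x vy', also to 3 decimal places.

1 2.334 13.662 31.930
2 1.937 4.596 58.428
3 1.123 1.546 73.796
4 0.652 0.520 82.710
final: 82.710 1.852

Arc 1: start y=11.500, vy=6.510 → t=2.334, apex=13.662, x_land=31.930, impact vy=-16.364
  bounce: vy ← 0.58·16.364 = 9.491
Arc 2: start y=0.000, vy=9.491 → t=1.937, apex=4.596, x_land=58.428, impact vy=-9.491
  bounce: vy ← 0.58·9.491 = 5.505
Arc 3: start y=0.000, vy=5.505 → t=1.123, apex=1.546, x_land=73.796, impact vy=-5.505
  bounce: vy ← 0.58·5.505 = 3.193
Arc 4: start y=0.000, vy=3.193 → t=0.652, apex=0.520, x_land=82.710, impact vy=-3.193
  bounce: vy ← 0.58·3.193 = 1.852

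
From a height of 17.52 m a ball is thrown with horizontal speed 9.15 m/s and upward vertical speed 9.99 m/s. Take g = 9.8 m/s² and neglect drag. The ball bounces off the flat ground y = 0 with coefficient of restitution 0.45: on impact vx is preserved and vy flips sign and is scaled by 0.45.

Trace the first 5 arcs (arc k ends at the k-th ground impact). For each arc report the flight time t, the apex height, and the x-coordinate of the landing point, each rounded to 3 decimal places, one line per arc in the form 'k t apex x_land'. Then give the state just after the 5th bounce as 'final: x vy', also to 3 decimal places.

Arc 1: start y=17.520, vy=9.990 → t=3.168, apex=22.612, x_land=28.983, impact vy=-21.052
  bounce: vy ← 0.45·21.052 = 9.473
Arc 2: start y=0.000, vy=9.473 → t=1.933, apex=4.579, x_land=46.673, impact vy=-9.473
  bounce: vy ← 0.45·9.473 = 4.263
Arc 3: start y=0.000, vy=4.263 → t=0.870, apex=0.927, x_land=54.634, impact vy=-4.263
  bounce: vy ← 0.45·4.263 = 1.918
Arc 4: start y=0.000, vy=1.918 → t=0.392, apex=0.188, x_land=58.216, impact vy=-1.918
  bounce: vy ← 0.45·1.918 = 0.863
Arc 5: start y=0.000, vy=0.863 → t=0.176, apex=0.038, x_land=59.828, impact vy=-0.863
  bounce: vy ← 0.45·0.863 = 0.388

1 3.168 22.612 28.983
2 1.933 4.579 46.673
3 0.870 0.927 54.634
4 0.392 0.188 58.216
5 0.176 0.038 59.828
final: 59.828 0.388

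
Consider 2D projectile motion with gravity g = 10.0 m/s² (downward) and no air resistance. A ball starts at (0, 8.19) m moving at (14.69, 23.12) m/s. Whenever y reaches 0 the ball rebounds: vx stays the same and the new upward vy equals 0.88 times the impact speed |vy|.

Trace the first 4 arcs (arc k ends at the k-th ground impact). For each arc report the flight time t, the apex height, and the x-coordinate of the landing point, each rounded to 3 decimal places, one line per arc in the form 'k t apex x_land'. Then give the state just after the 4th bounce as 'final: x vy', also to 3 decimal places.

1 4.955 34.917 72.783
2 4.651 27.040 141.106
3 4.093 20.939 201.230
4 3.602 16.215 254.139
final: 254.139 15.848

Arc 1: start y=8.190, vy=23.120 → t=4.955, apex=34.917, x_land=72.783, impact vy=-26.426
  bounce: vy ← 0.88·26.426 = 23.255
Arc 2: start y=0.000, vy=23.255 → t=4.651, apex=27.040, x_land=141.106, impact vy=-23.255
  bounce: vy ← 0.88·23.255 = 20.464
Arc 3: start y=0.000, vy=20.464 → t=4.093, apex=20.939, x_land=201.230, impact vy=-20.464
  bounce: vy ← 0.88·20.464 = 18.009
Arc 4: start y=0.000, vy=18.009 → t=3.602, apex=16.215, x_land=254.139, impact vy=-18.009
  bounce: vy ← 0.88·18.009 = 15.848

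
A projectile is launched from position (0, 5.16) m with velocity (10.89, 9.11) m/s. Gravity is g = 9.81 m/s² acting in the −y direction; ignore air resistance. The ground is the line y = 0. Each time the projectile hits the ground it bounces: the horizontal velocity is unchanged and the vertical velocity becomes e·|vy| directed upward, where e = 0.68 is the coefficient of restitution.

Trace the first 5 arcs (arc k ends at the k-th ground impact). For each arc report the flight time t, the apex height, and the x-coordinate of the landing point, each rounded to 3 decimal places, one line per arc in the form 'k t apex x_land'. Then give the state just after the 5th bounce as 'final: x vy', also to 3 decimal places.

Arc 1: start y=5.160, vy=9.110 → t=2.312, apex=9.390, x_land=25.180, impact vy=-13.573
  bounce: vy ← 0.68·13.573 = 9.230
Arc 2: start y=0.000, vy=9.230 → t=1.882, apex=4.342, x_land=45.672, impact vy=-9.230
  bounce: vy ← 0.68·9.230 = 6.276
Arc 3: start y=0.000, vy=6.276 → t=1.280, apex=2.008, x_land=59.607, impact vy=-6.276
  bounce: vy ← 0.68·6.276 = 4.268
Arc 4: start y=0.000, vy=4.268 → t=0.870, apex=0.928, x_land=69.082, impact vy=-4.268
  bounce: vy ← 0.68·4.268 = 2.902
Arc 5: start y=0.000, vy=2.902 → t=0.592, apex=0.429, x_land=75.525, impact vy=-2.902
  bounce: vy ← 0.68·2.902 = 1.973

1 2.312 9.390 25.180
2 1.882 4.342 45.672
3 1.280 2.008 59.607
4 0.870 0.928 69.082
5 0.592 0.429 75.525
final: 75.525 1.973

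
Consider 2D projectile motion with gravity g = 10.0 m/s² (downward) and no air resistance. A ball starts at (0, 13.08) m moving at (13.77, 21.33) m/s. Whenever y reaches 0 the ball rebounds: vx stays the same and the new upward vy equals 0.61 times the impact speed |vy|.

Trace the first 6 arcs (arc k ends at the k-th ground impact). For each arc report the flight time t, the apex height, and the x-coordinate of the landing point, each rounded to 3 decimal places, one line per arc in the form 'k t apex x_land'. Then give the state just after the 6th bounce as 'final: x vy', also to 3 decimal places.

1 4.810 35.828 66.232
2 3.266 13.332 111.202
3 1.992 4.961 138.634
4 1.215 1.846 155.367
5 0.741 0.687 165.574
6 0.452 0.256 171.801
final: 171.801 1.379

Arc 1: start y=13.080, vy=21.330 → t=4.810, apex=35.828, x_land=66.232, impact vy=-26.769
  bounce: vy ← 0.61·26.769 = 16.329
Arc 2: start y=0.000, vy=16.329 → t=3.266, apex=13.332, x_land=111.202, impact vy=-16.329
  bounce: vy ← 0.61·16.329 = 9.961
Arc 3: start y=0.000, vy=9.961 → t=1.992, apex=4.961, x_land=138.634, impact vy=-9.961
  bounce: vy ← 0.61·9.961 = 6.076
Arc 4: start y=0.000, vy=6.076 → t=1.215, apex=1.846, x_land=155.367, impact vy=-6.076
  bounce: vy ← 0.61·6.076 = 3.706
Arc 5: start y=0.000, vy=3.706 → t=0.741, apex=0.687, x_land=165.574, impact vy=-3.706
  bounce: vy ← 0.61·3.706 = 2.261
Arc 6: start y=0.000, vy=2.261 → t=0.452, apex=0.256, x_land=171.801, impact vy=-2.261
  bounce: vy ← 0.61·2.261 = 1.379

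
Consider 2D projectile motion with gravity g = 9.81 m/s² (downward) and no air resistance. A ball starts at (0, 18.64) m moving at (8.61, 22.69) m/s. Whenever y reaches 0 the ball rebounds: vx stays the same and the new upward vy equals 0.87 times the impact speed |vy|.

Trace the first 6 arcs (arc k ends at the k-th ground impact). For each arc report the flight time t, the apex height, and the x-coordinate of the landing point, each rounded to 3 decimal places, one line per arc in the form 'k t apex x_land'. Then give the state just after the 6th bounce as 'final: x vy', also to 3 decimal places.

Arc 1: start y=18.640, vy=22.690 → t=5.338, apex=44.880, x_land=45.959, impact vy=-29.674
  bounce: vy ← 0.87·29.674 = 25.816
Arc 2: start y=0.000, vy=25.816 → t=5.263, apex=33.970, x_land=91.276, impact vy=-25.816
  bounce: vy ← 0.87·25.816 = 22.460
Arc 3: start y=0.000, vy=22.460 → t=4.579, apex=25.712, x_land=130.701, impact vy=-22.460
  bounce: vy ← 0.87·22.460 = 19.540
Arc 4: start y=0.000, vy=19.540 → t=3.984, apex=19.461, x_land=165.002, impact vy=-19.540
  bounce: vy ← 0.87·19.540 = 17.000
Arc 5: start y=0.000, vy=17.000 → t=3.466, apex=14.730, x_land=194.843, impact vy=-17.000
  bounce: vy ← 0.87·17.000 = 14.790
Arc 6: start y=0.000, vy=14.790 → t=3.015, apex=11.149, x_land=220.805, impact vy=-14.790
  bounce: vy ← 0.87·14.790 = 12.867

1 5.338 44.880 45.959
2 5.263 33.970 91.276
3 4.579 25.712 130.701
4 3.984 19.461 165.002
5 3.466 14.730 194.843
6 3.015 11.149 220.805
final: 220.805 12.867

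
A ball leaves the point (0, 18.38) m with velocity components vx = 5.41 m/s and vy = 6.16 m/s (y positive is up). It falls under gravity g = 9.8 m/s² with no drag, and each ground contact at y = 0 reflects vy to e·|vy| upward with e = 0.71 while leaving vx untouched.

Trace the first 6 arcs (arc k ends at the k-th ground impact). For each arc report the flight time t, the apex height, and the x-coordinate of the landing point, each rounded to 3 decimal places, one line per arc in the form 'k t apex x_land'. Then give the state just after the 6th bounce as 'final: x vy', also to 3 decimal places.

Arc 1: start y=18.380, vy=6.160 → t=2.665, apex=20.316, x_land=14.416, impact vy=-19.955
  bounce: vy ← 0.71·19.955 = 14.168
Arc 2: start y=0.000, vy=14.168 → t=2.891, apex=10.241, x_land=30.059, impact vy=-14.168
  bounce: vy ← 0.71·14.168 = 10.059
Arc 3: start y=0.000, vy=10.059 → t=2.053, apex=5.163, x_land=41.165, impact vy=-10.059
  bounce: vy ← 0.71·10.059 = 7.142
Arc 4: start y=0.000, vy=7.142 → t=1.458, apex=2.602, x_land=49.051, impact vy=-7.142
  bounce: vy ← 0.71·7.142 = 5.071
Arc 5: start y=0.000, vy=5.071 → t=1.035, apex=1.312, x_land=54.649, impact vy=-5.071
  bounce: vy ← 0.71·5.071 = 3.600
Arc 6: start y=0.000, vy=3.600 → t=0.735, apex=0.661, x_land=58.624, impact vy=-3.600
  bounce: vy ← 0.71·3.600 = 2.556

1 2.665 20.316 14.416
2 2.891 10.241 30.059
3 2.053 5.163 41.165
4 1.458 2.602 49.051
5 1.035 1.312 54.649
6 0.735 0.661 58.624
final: 58.624 2.556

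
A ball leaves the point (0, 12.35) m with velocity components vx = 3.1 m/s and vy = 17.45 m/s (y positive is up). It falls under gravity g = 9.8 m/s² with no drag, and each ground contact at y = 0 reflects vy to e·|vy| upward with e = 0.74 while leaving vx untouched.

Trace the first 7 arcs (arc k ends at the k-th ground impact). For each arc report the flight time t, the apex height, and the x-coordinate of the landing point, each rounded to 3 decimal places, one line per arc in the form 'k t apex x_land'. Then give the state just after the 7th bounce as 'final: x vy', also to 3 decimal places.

Arc 1: start y=12.350, vy=17.450 → t=4.166, apex=27.886, x_land=12.915, impact vy=-23.379
  bounce: vy ← 0.74·23.379 = 17.300
Arc 2: start y=0.000, vy=17.300 → t=3.531, apex=15.270, x_land=23.860, impact vy=-17.300
  bounce: vy ← 0.74·17.300 = 12.802
Arc 3: start y=0.000, vy=12.802 → t=2.613, apex=8.362, x_land=31.960, impact vy=-12.802
  bounce: vy ← 0.74·12.802 = 9.474
Arc 4: start y=0.000, vy=9.474 → t=1.933, apex=4.579, x_land=37.953, impact vy=-9.474
  bounce: vy ← 0.74·9.474 = 7.010
Arc 5: start y=0.000, vy=7.010 → t=1.431, apex=2.507, x_land=42.388, impact vy=-7.010
  bounce: vy ← 0.74·7.010 = 5.188
Arc 6: start y=0.000, vy=5.188 → t=1.059, apex=1.373, x_land=45.670, impact vy=-5.188
  bounce: vy ← 0.74·5.188 = 3.839
Arc 7: start y=0.000, vy=3.839 → t=0.783, apex=0.752, x_land=48.099, impact vy=-3.839
  bounce: vy ← 0.74·3.839 = 2.841

1 4.166 27.886 12.915
2 3.531 15.270 23.860
3 2.613 8.362 31.960
4 1.933 4.579 37.953
5 1.431 2.507 42.388
6 1.059 1.373 45.670
7 0.783 0.752 48.099
final: 48.099 2.841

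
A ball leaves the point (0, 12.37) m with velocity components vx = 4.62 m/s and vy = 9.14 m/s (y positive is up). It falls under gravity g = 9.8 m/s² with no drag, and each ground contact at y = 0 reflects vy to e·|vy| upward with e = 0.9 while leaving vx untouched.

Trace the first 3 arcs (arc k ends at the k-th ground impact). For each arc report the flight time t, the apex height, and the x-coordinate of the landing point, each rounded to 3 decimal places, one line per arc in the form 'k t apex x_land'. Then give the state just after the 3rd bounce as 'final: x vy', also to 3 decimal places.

1 2.775 16.632 12.821
2 3.316 13.472 28.142
3 2.985 10.912 41.931
final: 41.931 13.162

Arc 1: start y=12.370, vy=9.140 → t=2.775, apex=16.632, x_land=12.821, impact vy=-18.055
  bounce: vy ← 0.9·18.055 = 16.250
Arc 2: start y=0.000, vy=16.250 → t=3.316, apex=13.472, x_land=28.142, impact vy=-16.250
  bounce: vy ← 0.9·16.250 = 14.625
Arc 3: start y=0.000, vy=14.625 → t=2.985, apex=10.912, x_land=41.931, impact vy=-14.625
  bounce: vy ← 0.9·14.625 = 13.162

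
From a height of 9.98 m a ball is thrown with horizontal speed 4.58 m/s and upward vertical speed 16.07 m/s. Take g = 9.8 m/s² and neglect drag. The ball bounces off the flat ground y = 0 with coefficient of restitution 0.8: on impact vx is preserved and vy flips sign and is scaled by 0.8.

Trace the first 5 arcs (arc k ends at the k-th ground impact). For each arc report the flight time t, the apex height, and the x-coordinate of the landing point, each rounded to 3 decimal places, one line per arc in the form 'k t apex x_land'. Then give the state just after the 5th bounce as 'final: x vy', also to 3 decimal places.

Arc 1: start y=9.980, vy=16.070 → t=3.814, apex=23.156, x_land=17.467, impact vy=-21.304
  bounce: vy ← 0.8·21.304 = 17.043
Arc 2: start y=0.000, vy=17.043 → t=3.478, apex=14.820, x_land=33.397, impact vy=-17.043
  bounce: vy ← 0.8·17.043 = 13.634
Arc 3: start y=0.000, vy=13.634 → t=2.783, apex=9.485, x_land=46.141, impact vy=-13.634
  bounce: vy ← 0.8·13.634 = 10.908
Arc 4: start y=0.000, vy=10.908 → t=2.226, apex=6.070, x_land=56.336, impact vy=-10.908
  bounce: vy ← 0.8·10.908 = 8.726
Arc 5: start y=0.000, vy=8.726 → t=1.781, apex=3.885, x_land=64.492, impact vy=-8.726
  bounce: vy ← 0.8·8.726 = 6.981

1 3.814 23.156 17.467
2 3.478 14.820 33.397
3 2.783 9.485 46.141
4 2.226 6.070 56.336
5 1.781 3.885 64.492
final: 64.492 6.981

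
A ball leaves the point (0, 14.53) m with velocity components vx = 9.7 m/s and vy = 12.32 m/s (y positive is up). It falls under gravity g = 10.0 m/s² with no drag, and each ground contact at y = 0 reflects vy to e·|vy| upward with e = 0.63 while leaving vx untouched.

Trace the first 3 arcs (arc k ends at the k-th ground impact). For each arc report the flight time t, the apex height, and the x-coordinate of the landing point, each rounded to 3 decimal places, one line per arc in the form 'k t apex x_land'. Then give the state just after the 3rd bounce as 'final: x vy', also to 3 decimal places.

1 3.335 22.119 32.352
2 2.650 8.779 58.059
3 1.670 3.484 74.254
final: 74.254 5.259

Arc 1: start y=14.530, vy=12.320 → t=3.335, apex=22.119, x_land=32.352, impact vy=-21.033
  bounce: vy ← 0.63·21.033 = 13.251
Arc 2: start y=0.000, vy=13.251 → t=2.650, apex=8.779, x_land=58.059, impact vy=-13.251
  bounce: vy ← 0.63·13.251 = 8.348
Arc 3: start y=0.000, vy=8.348 → t=1.670, apex=3.484, x_land=74.254, impact vy=-8.348
  bounce: vy ← 0.63·8.348 = 5.259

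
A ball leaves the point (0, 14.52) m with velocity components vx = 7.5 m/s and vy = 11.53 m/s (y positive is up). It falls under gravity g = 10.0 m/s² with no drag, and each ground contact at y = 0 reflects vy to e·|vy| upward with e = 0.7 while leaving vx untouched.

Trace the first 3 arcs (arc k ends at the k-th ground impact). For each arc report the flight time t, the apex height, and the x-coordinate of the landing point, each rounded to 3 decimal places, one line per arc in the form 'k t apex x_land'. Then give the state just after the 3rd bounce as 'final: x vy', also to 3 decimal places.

Arc 1: start y=14.520, vy=11.530 → t=3.211, apex=21.167, x_land=24.079, impact vy=-20.575
  bounce: vy ← 0.7·20.575 = 14.403
Arc 2: start y=0.000, vy=14.403 → t=2.881, apex=10.372, x_land=45.683, impact vy=-14.403
  bounce: vy ← 0.7·14.403 = 10.082
Arc 3: start y=0.000, vy=10.082 → t=2.016, apex=5.082, x_land=60.806, impact vy=-10.082
  bounce: vy ← 0.7·10.082 = 7.057

1 3.211 21.167 24.079
2 2.881 10.372 45.683
3 2.016 5.082 60.806
final: 60.806 7.057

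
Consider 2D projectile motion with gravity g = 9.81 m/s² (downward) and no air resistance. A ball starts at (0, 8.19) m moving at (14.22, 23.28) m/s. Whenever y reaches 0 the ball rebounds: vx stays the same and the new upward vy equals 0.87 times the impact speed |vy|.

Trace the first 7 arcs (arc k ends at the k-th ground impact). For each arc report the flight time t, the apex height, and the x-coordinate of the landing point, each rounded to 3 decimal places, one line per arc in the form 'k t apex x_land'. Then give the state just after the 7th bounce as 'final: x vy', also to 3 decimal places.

Arc 1: start y=8.190, vy=23.280 → t=5.075, apex=35.813, x_land=72.169, impact vy=-26.507
  bounce: vy ← 0.87·26.507 = 23.062
Arc 2: start y=0.000, vy=23.062 → t=4.702, apex=27.107, x_land=139.026, impact vy=-23.062
  bounce: vy ← 0.87·23.062 = 20.064
Arc 3: start y=0.000, vy=20.064 → t=4.090, apex=20.517, x_land=197.192, impact vy=-20.064
  bounce: vy ← 0.87·20.064 = 17.455
Arc 4: start y=0.000, vy=17.455 → t=3.559, apex=15.529, x_land=247.796, impact vy=-17.455
  bounce: vy ← 0.87·17.455 = 15.186
Arc 5: start y=0.000, vy=15.186 → t=3.096, apex=11.754, x_land=291.822, impact vy=-15.186
  bounce: vy ← 0.87·15.186 = 13.212
Arc 6: start y=0.000, vy=13.212 → t=2.694, apex=8.897, x_land=330.124, impact vy=-13.212
  bounce: vy ← 0.87·13.212 = 11.494
Arc 7: start y=0.000, vy=11.494 → t=2.343, apex=6.734, x_land=363.447, impact vy=-11.494
  bounce: vy ← 0.87·11.494 = 10.000

1 5.075 35.813 72.169
2 4.702 27.107 139.026
3 4.090 20.517 197.192
4 3.559 15.529 247.796
5 3.096 11.754 291.822
6 2.694 8.897 330.124
7 2.343 6.734 363.447
final: 363.447 10.000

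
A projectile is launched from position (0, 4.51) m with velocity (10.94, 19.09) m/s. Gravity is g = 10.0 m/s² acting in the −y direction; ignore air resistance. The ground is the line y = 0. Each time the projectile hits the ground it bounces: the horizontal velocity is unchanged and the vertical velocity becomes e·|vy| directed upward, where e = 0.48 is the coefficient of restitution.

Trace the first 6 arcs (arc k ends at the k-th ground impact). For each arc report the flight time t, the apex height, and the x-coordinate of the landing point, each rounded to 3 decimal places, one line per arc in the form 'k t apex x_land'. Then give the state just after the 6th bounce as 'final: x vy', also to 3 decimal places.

1 4.041 22.731 44.211
2 2.047 5.237 66.604
3 0.983 1.207 77.353
4 0.472 0.278 82.512
5 0.226 0.064 84.989
6 0.109 0.015 86.177
final: 86.177 0.261

Arc 1: start y=4.510, vy=19.090 → t=4.041, apex=22.731, x_land=44.211, impact vy=-21.322
  bounce: vy ← 0.48·21.322 = 10.235
Arc 2: start y=0.000, vy=10.235 → t=2.047, apex=5.237, x_land=66.604, impact vy=-10.235
  bounce: vy ← 0.48·10.235 = 4.913
Arc 3: start y=0.000, vy=4.913 → t=0.983, apex=1.207, x_land=77.353, impact vy=-4.913
  bounce: vy ← 0.48·4.913 = 2.358
Arc 4: start y=0.000, vy=2.358 → t=0.472, apex=0.278, x_land=82.512, impact vy=-2.358
  bounce: vy ← 0.48·2.358 = 1.132
Arc 5: start y=0.000, vy=1.132 → t=0.226, apex=0.064, x_land=84.989, impact vy=-1.132
  bounce: vy ← 0.48·1.132 = 0.543
Arc 6: start y=0.000, vy=0.543 → t=0.109, apex=0.015, x_land=86.177, impact vy=-0.543
  bounce: vy ← 0.48·0.543 = 0.261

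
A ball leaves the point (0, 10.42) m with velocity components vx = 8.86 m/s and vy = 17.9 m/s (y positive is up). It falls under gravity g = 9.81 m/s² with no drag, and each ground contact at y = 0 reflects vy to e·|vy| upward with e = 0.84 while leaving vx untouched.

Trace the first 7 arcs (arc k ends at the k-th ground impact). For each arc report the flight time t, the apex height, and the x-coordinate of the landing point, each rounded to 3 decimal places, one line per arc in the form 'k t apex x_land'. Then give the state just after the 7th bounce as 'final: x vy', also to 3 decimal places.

1 4.160 26.751 36.858
2 3.923 18.875 71.619
3 3.296 13.318 100.818
4 2.768 9.397 125.345
5 2.325 6.631 145.948
6 1.953 4.679 163.255
7 1.641 3.301 177.792
final: 177.792 6.760

Arc 1: start y=10.420, vy=17.900 → t=4.160, apex=26.751, x_land=36.858, impact vy=-22.910
  bounce: vy ← 0.84·22.910 = 19.244
Arc 2: start y=0.000, vy=19.244 → t=3.923, apex=18.875, x_land=71.619, impact vy=-19.244
  bounce: vy ← 0.84·19.244 = 16.165
Arc 3: start y=0.000, vy=16.165 → t=3.296, apex=13.318, x_land=100.818, impact vy=-16.165
  bounce: vy ← 0.84·16.165 = 13.579
Arc 4: start y=0.000, vy=13.579 → t=2.768, apex=9.397, x_land=125.345, impact vy=-13.579
  bounce: vy ← 0.84·13.579 = 11.406
Arc 5: start y=0.000, vy=11.406 → t=2.325, apex=6.631, x_land=145.948, impact vy=-11.406
  bounce: vy ← 0.84·11.406 = 9.581
Arc 6: start y=0.000, vy=9.581 → t=1.953, apex=4.679, x_land=163.255, impact vy=-9.581
  bounce: vy ← 0.84·9.581 = 8.048
Arc 7: start y=0.000, vy=8.048 → t=1.641, apex=3.301, x_land=177.792, impact vy=-8.048
  bounce: vy ← 0.84·8.048 = 6.760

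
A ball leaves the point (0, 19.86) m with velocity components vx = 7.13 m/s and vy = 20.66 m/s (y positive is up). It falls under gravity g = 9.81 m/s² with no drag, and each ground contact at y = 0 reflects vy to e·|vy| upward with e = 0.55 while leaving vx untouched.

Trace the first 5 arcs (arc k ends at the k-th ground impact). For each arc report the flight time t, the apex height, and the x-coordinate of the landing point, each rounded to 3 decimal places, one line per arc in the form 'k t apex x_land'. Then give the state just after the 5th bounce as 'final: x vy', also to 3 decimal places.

1 5.019 41.615 35.784
2 3.204 12.589 58.629
3 1.762 3.808 71.193
4 0.969 1.152 78.104
5 0.533 0.348 81.905
final: 81.905 1.438

Arc 1: start y=19.860, vy=20.660 → t=5.019, apex=41.615, x_land=35.784, impact vy=-28.574
  bounce: vy ← 0.55·28.574 = 15.716
Arc 2: start y=0.000, vy=15.716 → t=3.204, apex=12.589, x_land=58.629, impact vy=-15.716
  bounce: vy ← 0.55·15.716 = 8.644
Arc 3: start y=0.000, vy=8.644 → t=1.762, apex=3.808, x_land=71.193, impact vy=-8.644
  bounce: vy ← 0.55·8.644 = 4.754
Arc 4: start y=0.000, vy=4.754 → t=0.969, apex=1.152, x_land=78.104, impact vy=-4.754
  bounce: vy ← 0.55·4.754 = 2.615
Arc 5: start y=0.000, vy=2.615 → t=0.533, apex=0.348, x_land=81.905, impact vy=-2.615
  bounce: vy ← 0.55·2.615 = 1.438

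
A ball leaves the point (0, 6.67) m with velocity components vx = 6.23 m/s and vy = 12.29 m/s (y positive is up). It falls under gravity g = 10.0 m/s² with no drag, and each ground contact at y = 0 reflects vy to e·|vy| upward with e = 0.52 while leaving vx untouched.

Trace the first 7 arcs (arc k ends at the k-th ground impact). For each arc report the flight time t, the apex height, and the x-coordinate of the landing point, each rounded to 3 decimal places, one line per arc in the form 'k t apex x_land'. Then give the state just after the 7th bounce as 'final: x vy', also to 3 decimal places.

Arc 1: start y=6.670, vy=12.290 → t=2.916, apex=14.222, x_land=18.164, impact vy=-16.865
  bounce: vy ← 0.52·16.865 = 8.770
Arc 2: start y=0.000, vy=8.770 → t=1.754, apex=3.846, x_land=29.091, impact vy=-8.770
  bounce: vy ← 0.52·8.770 = 4.560
Arc 3: start y=0.000, vy=4.560 → t=0.912, apex=1.040, x_land=34.774, impact vy=-4.560
  bounce: vy ← 0.52·4.560 = 2.371
Arc 4: start y=0.000, vy=2.371 → t=0.474, apex=0.281, x_land=37.728, impact vy=-2.371
  bounce: vy ← 0.52·2.371 = 1.233
Arc 5: start y=0.000, vy=1.233 → t=0.247, apex=0.076, x_land=39.265, impact vy=-1.233
  bounce: vy ← 0.52·1.233 = 0.641
Arc 6: start y=0.000, vy=0.641 → t=0.128, apex=0.021, x_land=40.064, impact vy=-0.641
  bounce: vy ← 0.52·0.641 = 0.333
Arc 7: start y=0.000, vy=0.333 → t=0.067, apex=0.006, x_land=40.479, impact vy=-0.333
  bounce: vy ← 0.52·0.333 = 0.173

1 2.916 14.222 18.164
2 1.754 3.846 29.091
3 0.912 1.040 34.774
4 0.474 0.281 37.728
5 0.247 0.076 39.265
6 0.128 0.021 40.064
7 0.067 0.006 40.479
final: 40.479 0.173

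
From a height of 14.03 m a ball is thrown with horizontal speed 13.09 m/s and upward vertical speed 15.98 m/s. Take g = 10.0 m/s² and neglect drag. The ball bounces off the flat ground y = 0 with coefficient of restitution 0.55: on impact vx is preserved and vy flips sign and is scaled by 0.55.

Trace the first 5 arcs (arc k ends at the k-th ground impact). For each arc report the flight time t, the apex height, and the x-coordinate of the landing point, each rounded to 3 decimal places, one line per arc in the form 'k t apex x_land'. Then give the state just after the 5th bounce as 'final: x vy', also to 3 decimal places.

Arc 1: start y=14.030, vy=15.980 → t=3.913, apex=26.798, x_land=51.222, impact vy=-23.151
  bounce: vy ← 0.55·23.151 = 12.733
Arc 2: start y=0.000, vy=12.733 → t=2.547, apex=8.106, x_land=84.557, impact vy=-12.733
  bounce: vy ← 0.55·12.733 = 7.003
Arc 3: start y=0.000, vy=7.003 → t=1.401, apex=2.452, x_land=102.891, impact vy=-7.003
  bounce: vy ← 0.55·7.003 = 3.852
Arc 4: start y=0.000, vy=3.852 → t=0.770, apex=0.742, x_land=112.975, impact vy=-3.852
  bounce: vy ← 0.55·3.852 = 2.118
Arc 5: start y=0.000, vy=2.118 → t=0.424, apex=0.224, x_land=118.521, impact vy=-2.118
  bounce: vy ← 0.55·2.118 = 1.165

1 3.913 26.798 51.222
2 2.547 8.106 84.557
3 1.401 2.452 102.891
4 0.770 0.742 112.975
5 0.424 0.224 118.521
final: 118.521 1.165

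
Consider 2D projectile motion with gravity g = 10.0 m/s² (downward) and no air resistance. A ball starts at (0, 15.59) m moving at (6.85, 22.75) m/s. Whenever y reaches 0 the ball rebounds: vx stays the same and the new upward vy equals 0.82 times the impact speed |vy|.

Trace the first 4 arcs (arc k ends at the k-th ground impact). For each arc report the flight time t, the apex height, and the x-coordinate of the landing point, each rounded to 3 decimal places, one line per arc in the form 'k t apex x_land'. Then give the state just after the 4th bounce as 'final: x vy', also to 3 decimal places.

Arc 1: start y=15.590, vy=22.750 → t=5.155, apex=41.468, x_land=35.311, impact vy=-28.799
  bounce: vy ← 0.82·28.799 = 23.615
Arc 2: start y=0.000, vy=23.615 → t=4.723, apex=27.883, x_land=67.663, impact vy=-23.615
  bounce: vy ← 0.82·23.615 = 19.364
Arc 3: start y=0.000, vy=19.364 → t=3.873, apex=18.749, x_land=94.192, impact vy=-19.364
  bounce: vy ← 0.82·19.364 = 15.879
Arc 4: start y=0.000, vy=15.879 → t=3.176, apex=12.607, x_land=115.946, impact vy=-15.879
  bounce: vy ← 0.82·15.879 = 13.020

1 5.155 41.468 35.311
2 4.723 27.883 67.663
3 3.873 18.749 94.192
4 3.176 12.607 115.946
final: 115.946 13.020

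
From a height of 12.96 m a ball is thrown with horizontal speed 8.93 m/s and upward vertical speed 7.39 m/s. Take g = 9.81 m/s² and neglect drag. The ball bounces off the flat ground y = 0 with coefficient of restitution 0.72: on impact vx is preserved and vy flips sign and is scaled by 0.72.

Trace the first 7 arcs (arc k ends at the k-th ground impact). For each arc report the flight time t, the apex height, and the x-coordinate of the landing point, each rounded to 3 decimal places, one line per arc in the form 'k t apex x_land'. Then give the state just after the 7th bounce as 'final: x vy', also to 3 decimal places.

Arc 1: start y=12.960, vy=7.390 → t=2.545, apex=15.743, x_land=22.726, impact vy=-17.575
  bounce: vy ← 0.72·17.575 = 12.654
Arc 2: start y=0.000, vy=12.654 → t=2.580, apex=8.161, x_land=45.764, impact vy=-12.654
  bounce: vy ← 0.72·12.654 = 9.111
Arc 3: start y=0.000, vy=9.111 → t=1.857, apex=4.231, x_land=62.351, impact vy=-9.111
  bounce: vy ← 0.72·9.111 = 6.560
Arc 4: start y=0.000, vy=6.560 → t=1.337, apex=2.193, x_land=74.294, impact vy=-6.560
  bounce: vy ← 0.72·6.560 = 4.723
Arc 5: start y=0.000, vy=4.723 → t=0.963, apex=1.137, x_land=82.893, impact vy=-4.723
  bounce: vy ← 0.72·4.723 = 3.401
Arc 6: start y=0.000, vy=3.401 → t=0.693, apex=0.589, x_land=89.084, impact vy=-3.401
  bounce: vy ← 0.72·3.401 = 2.448
Arc 7: start y=0.000, vy=2.448 → t=0.499, apex=0.306, x_land=93.542, impact vy=-2.448
  bounce: vy ← 0.72·2.448 = 1.763

1 2.545 15.743 22.726
2 2.580 8.161 45.764
3 1.857 4.231 62.351
4 1.337 2.193 74.294
5 0.963 1.137 82.893
6 0.693 0.589 89.084
7 0.499 0.306 93.542
final: 93.542 1.763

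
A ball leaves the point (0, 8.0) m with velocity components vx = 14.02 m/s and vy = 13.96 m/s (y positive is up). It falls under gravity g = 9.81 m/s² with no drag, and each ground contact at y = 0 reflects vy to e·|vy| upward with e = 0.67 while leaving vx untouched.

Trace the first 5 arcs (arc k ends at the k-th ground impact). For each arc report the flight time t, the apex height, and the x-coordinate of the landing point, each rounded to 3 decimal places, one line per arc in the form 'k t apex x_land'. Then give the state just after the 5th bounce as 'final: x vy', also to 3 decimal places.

Arc 1: start y=8.000, vy=13.960 → t=3.335, apex=17.933, x_land=46.758, impact vy=-18.757
  bounce: vy ← 0.67·18.757 = 12.567
Arc 2: start y=0.000, vy=12.567 → t=2.562, apex=8.050, x_land=82.680, impact vy=-12.567
  bounce: vy ← 0.67·12.567 = 8.420
Arc 3: start y=0.000, vy=8.420 → t=1.717, apex=3.614, x_land=106.748, impact vy=-8.420
  bounce: vy ← 0.67·8.420 = 5.642
Arc 4: start y=0.000, vy=5.642 → t=1.150, apex=1.622, x_land=122.873, impact vy=-5.642
  bounce: vy ← 0.67·5.642 = 3.780
Arc 5: start y=0.000, vy=3.780 → t=0.771, apex=0.728, x_land=133.677, impact vy=-3.780
  bounce: vy ← 0.67·3.780 = 2.532

1 3.335 17.933 46.758
2 2.562 8.050 82.680
3 1.717 3.614 106.748
4 1.150 1.622 122.873
5 0.771 0.728 133.677
final: 133.677 2.532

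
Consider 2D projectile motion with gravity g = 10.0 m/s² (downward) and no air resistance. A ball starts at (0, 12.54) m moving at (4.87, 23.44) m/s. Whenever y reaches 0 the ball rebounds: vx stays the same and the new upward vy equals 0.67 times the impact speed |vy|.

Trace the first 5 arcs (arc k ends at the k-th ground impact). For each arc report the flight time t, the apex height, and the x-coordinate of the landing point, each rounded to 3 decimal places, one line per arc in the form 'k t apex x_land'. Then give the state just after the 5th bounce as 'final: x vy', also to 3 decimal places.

Arc 1: start y=12.540, vy=23.440 → t=5.173, apex=40.012, x_land=25.192, impact vy=-28.288
  bounce: vy ← 0.67·28.288 = 18.953
Arc 2: start y=0.000, vy=18.953 → t=3.791, apex=17.961, x_land=43.652, impact vy=-18.953
  bounce: vy ← 0.67·18.953 = 12.699
Arc 3: start y=0.000, vy=12.699 → t=2.540, apex=8.063, x_land=56.021, impact vy=-12.699
  bounce: vy ← 0.67·12.699 = 8.508
Arc 4: start y=0.000, vy=8.508 → t=1.702, apex=3.619, x_land=64.308, impact vy=-8.508
  bounce: vy ← 0.67·8.508 = 5.700
Arc 5: start y=0.000, vy=5.700 → t=1.140, apex=1.625, x_land=69.860, impact vy=-5.700
  bounce: vy ← 0.67·5.700 = 3.819

1 5.173 40.012 25.192
2 3.791 17.961 43.652
3 2.540 8.063 56.021
4 1.702 3.619 64.308
5 1.140 1.625 69.860
final: 69.860 3.819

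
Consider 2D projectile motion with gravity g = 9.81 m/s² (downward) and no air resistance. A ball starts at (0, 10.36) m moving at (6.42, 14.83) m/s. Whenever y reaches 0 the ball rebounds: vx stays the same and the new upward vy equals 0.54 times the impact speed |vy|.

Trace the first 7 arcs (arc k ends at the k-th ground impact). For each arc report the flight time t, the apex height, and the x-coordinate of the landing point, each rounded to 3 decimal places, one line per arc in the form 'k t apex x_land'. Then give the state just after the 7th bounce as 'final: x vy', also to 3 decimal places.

Arc 1: start y=10.360, vy=14.830 → t=3.609, apex=21.569, x_land=23.168, impact vy=-20.572
  bounce: vy ← 0.54·20.572 = 11.109
Arc 2: start y=0.000, vy=11.109 → t=2.265, apex=6.290, x_land=37.708, impact vy=-11.109
  bounce: vy ← 0.54·11.109 = 5.999
Arc 3: start y=0.000, vy=5.999 → t=1.223, apex=1.834, x_land=45.559, impact vy=-5.999
  bounce: vy ← 0.54·5.999 = 3.239
Arc 4: start y=0.000, vy=3.239 → t=0.660, apex=0.535, x_land=49.799, impact vy=-3.239
  bounce: vy ← 0.54·3.239 = 1.749
Arc 5: start y=0.000, vy=1.749 → t=0.357, apex=0.156, x_land=52.089, impact vy=-1.749
  bounce: vy ← 0.54·1.749 = 0.945
Arc 6: start y=0.000, vy=0.945 → t=0.193, apex=0.045, x_land=53.325, impact vy=-0.945
  bounce: vy ← 0.54·0.945 = 0.510
Arc 7: start y=0.000, vy=0.510 → t=0.104, apex=0.013, x_land=53.993, impact vy=-0.510
  bounce: vy ← 0.54·0.510 = 0.275

1 3.609 21.569 23.168
2 2.265 6.290 37.708
3 1.223 1.834 45.559
4 0.660 0.535 49.799
5 0.357 0.156 52.089
6 0.193 0.045 53.325
7 0.104 0.013 53.993
final: 53.993 0.275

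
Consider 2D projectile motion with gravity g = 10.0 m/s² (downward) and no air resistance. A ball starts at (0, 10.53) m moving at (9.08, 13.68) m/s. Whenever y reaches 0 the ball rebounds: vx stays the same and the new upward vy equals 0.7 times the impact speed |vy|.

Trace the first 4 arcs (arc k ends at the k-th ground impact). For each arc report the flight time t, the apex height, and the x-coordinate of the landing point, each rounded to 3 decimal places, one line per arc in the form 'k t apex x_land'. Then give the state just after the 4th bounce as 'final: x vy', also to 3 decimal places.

1 3.362 19.887 30.530
2 2.792 9.745 55.882
3 1.954 4.775 73.629
4 1.368 2.340 86.051
final: 86.051 4.788

Arc 1: start y=10.530, vy=13.680 → t=3.362, apex=19.887, x_land=30.530, impact vy=-19.943
  bounce: vy ← 0.7·19.943 = 13.960
Arc 2: start y=0.000, vy=13.960 → t=2.792, apex=9.745, x_land=55.882, impact vy=-13.960
  bounce: vy ← 0.7·13.960 = 9.772
Arc 3: start y=0.000, vy=9.772 → t=1.954, apex=4.775, x_land=73.629, impact vy=-9.772
  bounce: vy ← 0.7·9.772 = 6.841
Arc 4: start y=0.000, vy=6.841 → t=1.368, apex=2.340, x_land=86.051, impact vy=-6.841
  bounce: vy ← 0.7·6.841 = 4.788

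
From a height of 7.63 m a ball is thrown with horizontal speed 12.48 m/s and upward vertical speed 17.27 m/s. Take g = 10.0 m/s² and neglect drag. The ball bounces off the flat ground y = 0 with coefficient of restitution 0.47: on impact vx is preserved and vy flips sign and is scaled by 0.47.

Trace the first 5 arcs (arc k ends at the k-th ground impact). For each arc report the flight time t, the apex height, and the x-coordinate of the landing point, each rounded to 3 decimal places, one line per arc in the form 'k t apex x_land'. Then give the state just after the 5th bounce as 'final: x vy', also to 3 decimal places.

Arc 1: start y=7.630, vy=17.270 → t=3.850, apex=22.543, x_land=48.052, impact vy=-21.233
  bounce: vy ← 0.47·21.233 = 9.980
Arc 2: start y=0.000, vy=9.980 → t=1.996, apex=4.980, x_land=72.961, impact vy=-9.980
  bounce: vy ← 0.47·9.980 = 4.690
Arc 3: start y=0.000, vy=4.690 → t=0.938, apex=1.100, x_land=84.669, impact vy=-4.690
  bounce: vy ← 0.47·4.690 = 2.205
Arc 4: start y=0.000, vy=2.205 → t=0.441, apex=0.243, x_land=90.171, impact vy=-2.205
  bounce: vy ← 0.47·2.205 = 1.036
Arc 5: start y=0.000, vy=1.036 → t=0.207, apex=0.054, x_land=92.757, impact vy=-1.036
  bounce: vy ← 0.47·1.036 = 0.487

1 3.850 22.543 48.052
2 1.996 4.980 72.961
3 0.938 1.100 84.669
4 0.441 0.243 90.171
5 0.207 0.054 92.757
final: 92.757 0.487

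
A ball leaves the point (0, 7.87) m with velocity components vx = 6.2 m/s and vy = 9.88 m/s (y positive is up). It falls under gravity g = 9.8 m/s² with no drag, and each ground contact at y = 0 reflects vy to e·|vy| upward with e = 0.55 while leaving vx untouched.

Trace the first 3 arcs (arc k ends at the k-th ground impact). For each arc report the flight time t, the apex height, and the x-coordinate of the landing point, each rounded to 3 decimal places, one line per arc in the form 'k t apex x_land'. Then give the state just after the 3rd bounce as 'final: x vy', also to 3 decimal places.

Arc 1: start y=7.870, vy=9.880 → t=2.628, apex=12.850, x_land=16.291, impact vy=-15.870
  bounce: vy ← 0.55·15.870 = 8.729
Arc 2: start y=0.000, vy=8.729 → t=1.781, apex=3.887, x_land=27.335, impact vy=-8.729
  bounce: vy ← 0.55·8.729 = 4.801
Arc 3: start y=0.000, vy=4.801 → t=0.980, apex=1.176, x_land=33.410, impact vy=-4.801
  bounce: vy ← 0.55·4.801 = 2.640

1 2.628 12.850 16.291
2 1.781 3.887 27.335
3 0.980 1.176 33.410
final: 33.410 2.640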